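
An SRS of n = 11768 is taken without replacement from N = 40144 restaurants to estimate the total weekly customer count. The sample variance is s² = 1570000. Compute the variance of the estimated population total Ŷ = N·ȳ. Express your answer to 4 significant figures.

Var(Ŷ) = N²·Var(ȳ) = N²·(1 − n/N)·s²/n.
f = 11768/40144 = 0.29314468; Var(ȳ) = 0.70685532·1570000/11768 = 94.303438.
Var(Ŷ) = 40144² · 94.303438 = 1.5197383 × 10^11.

1.520 × 10^11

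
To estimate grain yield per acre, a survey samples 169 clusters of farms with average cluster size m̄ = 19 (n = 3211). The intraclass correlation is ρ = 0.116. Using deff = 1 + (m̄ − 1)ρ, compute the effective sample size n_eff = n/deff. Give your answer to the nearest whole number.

1040

deff = 1 + (19 − 1)·0.116 = 1 + 2.088 = 3.088.
n_eff = 3211 / 3.088 = 1040.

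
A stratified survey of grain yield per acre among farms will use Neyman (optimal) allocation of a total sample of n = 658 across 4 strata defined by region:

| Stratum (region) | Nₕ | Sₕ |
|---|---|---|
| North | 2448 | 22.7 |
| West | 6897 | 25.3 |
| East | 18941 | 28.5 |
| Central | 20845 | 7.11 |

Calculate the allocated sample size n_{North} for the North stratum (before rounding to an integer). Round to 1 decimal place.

Neyman allocation: nₕ = n·NₕSₕ / Σⱼ NⱼSⱼ.
Σ NⱼSⱼ = 2448·22.7 + 6897·25.3 + 18941·28.5 + 20845·7.11 = 918090.15.
n_{North} = 658·2448·22.7 / 918090.15 = 39.8.

39.8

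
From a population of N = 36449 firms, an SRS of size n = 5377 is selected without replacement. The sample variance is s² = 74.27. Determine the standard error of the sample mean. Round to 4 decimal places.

Under SRS without replacement, Var(ȳ) = (1 − f)·s²/n with f = n/N = 5377/36449 = 0.14752119.
Var(ȳ) = (1 − 0.14752119)·74.27/5377 = 0.85247881·0.013812535 = 0.011774893.
SE(ȳ) = √(0.011774893) = 0.1085.

0.1085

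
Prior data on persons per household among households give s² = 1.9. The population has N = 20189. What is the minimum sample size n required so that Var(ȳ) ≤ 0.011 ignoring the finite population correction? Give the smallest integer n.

Without fpc, n₀ = s²/D = 1.9/0.011 = 172.7273.
Rounding up, n = 173.

173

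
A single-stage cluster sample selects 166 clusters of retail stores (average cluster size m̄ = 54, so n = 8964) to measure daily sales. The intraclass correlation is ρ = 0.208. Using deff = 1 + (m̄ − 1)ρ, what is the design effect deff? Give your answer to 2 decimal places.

12.02

deff = 1 + (54 − 1)·0.208 = 1 + 11.024 = 12.024.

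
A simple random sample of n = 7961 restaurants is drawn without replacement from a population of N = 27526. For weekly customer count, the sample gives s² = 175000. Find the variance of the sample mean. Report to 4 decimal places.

Under SRS without replacement, Var(ȳ) = (1 − f)·s²/n with f = n/N = 7961/27526 = 0.28921747.
Var(ȳ) = (1 − 0.28921747)·175000/7961 = 0.71078253·21.982163 = 15.624538.

15.6245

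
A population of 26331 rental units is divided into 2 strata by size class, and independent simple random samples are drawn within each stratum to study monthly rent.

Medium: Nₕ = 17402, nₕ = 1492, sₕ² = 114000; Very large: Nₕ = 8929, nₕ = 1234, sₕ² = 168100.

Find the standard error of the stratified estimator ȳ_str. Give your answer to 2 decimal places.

6.63

Var(ȳ_str) = Σₕ Wₕ²(1 − fₕ)sₕ²/nₕ with Wₕ = Nₕ/N, N = 26331.
Medium: Wₕ = 0.66089400; term = 0.66089400²·(1 − 0.08573727)·114000/1492 = 30.511999.
Very large: Wₕ = 0.33910600; term = 0.33910600²·(1 − 0.13820137)·168100/1234 = 13.499861.
Sum = 44.01186.
SE = √(44.01186) = 6.63.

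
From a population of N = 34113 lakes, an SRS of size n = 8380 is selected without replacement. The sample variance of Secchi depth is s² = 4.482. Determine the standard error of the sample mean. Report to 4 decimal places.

Under SRS without replacement, Var(ȳ) = (1 − f)·s²/n with f = n/N = 8380/34113 = 0.24565415.
Var(ȳ) = (1 − 0.24565415)·4.482/8380 = 0.75434585·5.3484487 × 10^-4 = 4.0345801 × 10^-4.
SE(ȳ) = √(4.0345801 × 10^-4) = 0.0201.

0.0201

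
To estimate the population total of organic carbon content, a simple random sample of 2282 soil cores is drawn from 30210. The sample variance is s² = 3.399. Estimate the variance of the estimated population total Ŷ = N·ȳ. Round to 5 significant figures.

Var(Ŷ) = N²·Var(ȳ) = N²·(1 − n/N)·s²/n.
f = 2282/30210 = 0.07553790; Var(ȳ) = 0.92446210·3.399/2282 = 0.0013769705.
Var(Ŷ) = 30210² · 0.0013769705 = 1.256684 × 10^6.

1.2567 × 10^6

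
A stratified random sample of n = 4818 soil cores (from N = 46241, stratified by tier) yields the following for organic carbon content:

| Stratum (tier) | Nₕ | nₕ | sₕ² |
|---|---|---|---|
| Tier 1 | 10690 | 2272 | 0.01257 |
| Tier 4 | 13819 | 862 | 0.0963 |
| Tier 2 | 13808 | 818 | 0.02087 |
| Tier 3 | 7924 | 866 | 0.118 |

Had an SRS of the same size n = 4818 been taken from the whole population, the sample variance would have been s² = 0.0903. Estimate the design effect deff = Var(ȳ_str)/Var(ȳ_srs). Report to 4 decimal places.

Var(ȳ_str) = Σ Wₕ²(1−fₕ)sₕ²/nₕ with Wₕ = Nₕ/46241:
  Tier 1: (10690/46241)²·(1−2272/10690)·0.01257/2272 = 2.3284083 × 10^-7
  Tier 4: (13819/46241)²·(1−862/13819)·0.0963/862 = 9.3550403 × 10^-6
  Tier 2: (13808/46241)²·(1−818/13808)·0.02087/818 = 2.1402014 × 10^-6
  Tier 3: (7924/46241)²·(1−866/7924)·0.118/866 = 3.5639845 × 10^-6
  → Var(ȳ_str) = 1.5292067 × 10^-5.
Var(ȳ_srs) = (1 − 4818/46241)·0.0903/4818 = 1.6789404 × 10^-5.
deff = (1.5292067 × 10^-5) / (1.6789404 × 10^-5) = 0.9108.

0.9108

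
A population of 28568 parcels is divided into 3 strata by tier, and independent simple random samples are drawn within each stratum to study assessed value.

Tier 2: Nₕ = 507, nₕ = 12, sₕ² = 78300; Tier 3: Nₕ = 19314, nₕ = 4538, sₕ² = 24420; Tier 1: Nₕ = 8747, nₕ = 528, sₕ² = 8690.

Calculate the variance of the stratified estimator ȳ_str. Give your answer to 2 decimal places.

Var(ȳ_str) = Σₕ Wₕ²(1 − fₕ)sₕ²/nₕ with Wₕ = Nₕ/N, N = 28568.
Tier 2: Wₕ = 0.01774713; term = 0.01774713²·(1 − 0.02366864)·78300/12 = 2.0064761.
Tier 3: Wₕ = 0.67607113; term = 0.67607113²·(1 − 0.23495910)·24420/4538 = 1.8817009.
Tier 1: Wₕ = 0.30618174; term = 0.30618174²·(1 − 0.06036355)·8690/528 = 1.4497873.
Sum = 5.3379643.

5.34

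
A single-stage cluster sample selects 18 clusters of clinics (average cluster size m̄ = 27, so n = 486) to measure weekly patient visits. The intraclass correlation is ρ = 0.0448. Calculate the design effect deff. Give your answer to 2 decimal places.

2.16

deff = 1 + (27 − 1)·0.0448 = 1 + 1.1648 = 2.1648.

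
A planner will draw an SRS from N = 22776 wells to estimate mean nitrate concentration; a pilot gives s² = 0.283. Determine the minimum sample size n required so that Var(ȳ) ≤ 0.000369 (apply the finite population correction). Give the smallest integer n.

Without fpc, n₀ = s²/D = 0.283/0.000369 = 766.9377.
With fpc, (1 − n/N)·s²/n ≤ D requires n ≥ n₀/(1 + n₀/N) = 766.9377/(1 + 766.9377/22776) = 741.9538.
Rounding up, n = 742.

742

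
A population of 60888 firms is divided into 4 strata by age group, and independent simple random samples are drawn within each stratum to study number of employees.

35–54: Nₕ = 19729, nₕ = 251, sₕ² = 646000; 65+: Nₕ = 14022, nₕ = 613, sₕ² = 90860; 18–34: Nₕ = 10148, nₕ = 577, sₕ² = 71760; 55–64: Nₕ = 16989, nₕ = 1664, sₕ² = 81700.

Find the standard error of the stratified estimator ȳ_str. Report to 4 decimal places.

16.7630

Var(ȳ_str) = Σₕ Wₕ²(1 − fₕ)sₕ²/nₕ with Wₕ = Nₕ/N, N = 60888.
35–54: Wₕ = 0.32402115; term = 0.32402115²·(1 − 0.01272239)·646000/251 = 266.77481.
65+: Wₕ = 0.23029168; term = 0.23029168²·(1 − 0.04371702)·90860/613 = 7.5171842.
18–34: Wₕ = 0.16666667; term = 0.16666667²·(1 − 0.05685849)·71760/577 = 3.2582243.
55–64: Wₕ = 0.27902050; term = 0.27902050²·(1 − 0.09794573)·81700/1664 = 3.4480505.
Sum = 280.99827.
SE = √(280.99827) = 16.7630.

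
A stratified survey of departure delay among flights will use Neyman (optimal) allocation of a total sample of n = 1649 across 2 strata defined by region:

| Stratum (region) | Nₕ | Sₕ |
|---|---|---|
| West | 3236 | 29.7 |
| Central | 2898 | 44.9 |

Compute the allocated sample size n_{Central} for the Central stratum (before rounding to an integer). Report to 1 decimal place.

948.5

Neyman allocation: nₕ = n·NₕSₕ / Σⱼ NⱼSⱼ.
Σ NⱼSⱼ = 3236·29.7 + 2898·44.9 = 226229.4.
n_{Central} = 1649·2898·44.9 / 226229.4 = 948.5.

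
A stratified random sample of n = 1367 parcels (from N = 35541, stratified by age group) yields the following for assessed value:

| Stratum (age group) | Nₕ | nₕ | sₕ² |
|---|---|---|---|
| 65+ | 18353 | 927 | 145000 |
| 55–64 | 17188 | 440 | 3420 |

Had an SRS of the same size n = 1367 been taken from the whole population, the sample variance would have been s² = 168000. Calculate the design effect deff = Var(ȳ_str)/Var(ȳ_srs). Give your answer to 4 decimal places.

0.3501

Var(ȳ_str) = Σ Wₕ²(1−fₕ)sₕ²/nₕ with Wₕ = Nₕ/35541:
  65+: (18353/35541)²·(1−927/18353)·145000/927 = 39.603517
  55–64: (17188/35541)²·(1−440/17188)·3420/440 = 1.7713421
  → Var(ȳ_str) = 41.374859.
Var(ȳ_srs) = (1 − 1367/35541)·168000/1367 = 118.16992.
deff = 41.374859 / 118.16992 = 0.3501.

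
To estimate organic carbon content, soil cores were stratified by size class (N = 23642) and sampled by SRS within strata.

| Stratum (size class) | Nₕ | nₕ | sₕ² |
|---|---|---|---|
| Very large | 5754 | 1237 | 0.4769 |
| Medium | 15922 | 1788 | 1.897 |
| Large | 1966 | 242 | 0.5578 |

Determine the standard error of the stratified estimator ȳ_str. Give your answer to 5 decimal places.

0.02143

Var(ȳ_str) = Σₕ Wₕ²(1 − fₕ)sₕ²/nₕ with Wₕ = Nₕ/N, N = 23642.
Very large: Wₕ = 0.24338042; term = 0.24338042²·(1 − 0.21498088)·0.4769/1237 = 1.7927063 × 10^-5.
Medium: Wₕ = 0.67346248; term = 0.67346248²·(1 − 0.11229745)·1.897/1788 = 4.2716346 × 10^-4.
Large: Wₕ = 0.08315709; term = 0.08315709²·(1 − 0.12309257)·0.5578/242 = 1.3977049 × 10^-5.
Sum = 4.5906757 × 10^-4.
SE = √(4.5906757 × 10^-4) = 0.02143.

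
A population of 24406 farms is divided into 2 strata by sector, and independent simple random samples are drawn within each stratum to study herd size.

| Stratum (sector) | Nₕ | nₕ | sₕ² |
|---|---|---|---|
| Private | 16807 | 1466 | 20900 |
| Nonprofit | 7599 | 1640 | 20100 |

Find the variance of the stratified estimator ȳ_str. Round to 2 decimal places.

7.10

Var(ȳ_str) = Σₕ Wₕ²(1 − fₕ)sₕ²/nₕ with Wₕ = Nₕ/N, N = 24406.
Private: Wₕ = 0.68864214; term = 0.68864214²·(1 − 0.08722556)·20900/1466 = 6.1711055.
Nonprofit: Wₕ = 0.31135786; term = 0.31135786²·(1 − 0.21581787)·20100/1640 = 0.93172731.
Sum = 7.1028328.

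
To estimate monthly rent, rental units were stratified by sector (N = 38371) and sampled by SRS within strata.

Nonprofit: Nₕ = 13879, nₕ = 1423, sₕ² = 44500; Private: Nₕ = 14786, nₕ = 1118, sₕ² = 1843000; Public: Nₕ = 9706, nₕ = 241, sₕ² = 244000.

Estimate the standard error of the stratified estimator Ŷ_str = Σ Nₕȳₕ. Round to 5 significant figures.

Var(Ŷ_str) = Σₕ Nₕ²(1 − fₕ)sₕ²/nₕ.
Nonprofit: 13879²·(1 − 1423/13879)·44500/1423 = 5.4061972 × 10^9.
Private: 14786²·(1 − 1118/14786)·1843000/1118 = 3.3314953 × 10^11.
Public: 9706²·(1 − 241/9706)·244000/241 = 9.3010866 × 10^10.
Sum = 4.3156659 × 10^11.
SE = √(4.3156659 × 10^11) = 656940.

656940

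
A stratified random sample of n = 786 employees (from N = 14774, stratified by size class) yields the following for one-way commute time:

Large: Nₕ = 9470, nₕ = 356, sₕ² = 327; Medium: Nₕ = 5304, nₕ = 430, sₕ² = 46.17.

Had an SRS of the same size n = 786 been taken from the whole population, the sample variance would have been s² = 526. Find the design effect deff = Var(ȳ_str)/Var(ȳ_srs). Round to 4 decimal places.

Var(ȳ_str) = Σ Wₕ²(1−fₕ)sₕ²/nₕ with Wₕ = Nₕ/14774:
  Large: (9470/14774)²·(1−356/9470)·327/356 = 0.36321232
  Medium: (5304/14774)²·(1−430/5304)·46.17/430 = 0.012716988
  → Var(ȳ_str) = 0.37592931.
Var(ȳ_srs) = (1 − 786/14774)·526/786 = 0.63360811.
deff = 0.37592931 / 0.63360811 = 0.5933.

0.5933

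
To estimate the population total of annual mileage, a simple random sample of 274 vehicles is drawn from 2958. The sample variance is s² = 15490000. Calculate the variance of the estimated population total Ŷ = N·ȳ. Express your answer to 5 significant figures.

4.4883 × 10^11

Var(Ŷ) = N²·Var(ȳ) = N²·(1 − n/N)·s²/n.
f = 274/2958 = 0.09263016; Var(ȳ) = 0.90736984·15490000/274 = 51296.2.
Var(Ŷ) = 2958² · 51296.2 = 4.4882964 × 10^11.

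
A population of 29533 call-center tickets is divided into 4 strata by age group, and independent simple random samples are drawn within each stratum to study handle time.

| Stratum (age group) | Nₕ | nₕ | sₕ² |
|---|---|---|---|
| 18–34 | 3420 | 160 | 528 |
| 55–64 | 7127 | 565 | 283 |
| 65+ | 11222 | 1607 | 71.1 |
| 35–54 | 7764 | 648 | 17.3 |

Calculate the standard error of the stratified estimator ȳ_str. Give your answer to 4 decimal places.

Var(ȳ_str) = Σₕ Wₕ²(1 − fₕ)sₕ²/nₕ with Wₕ = Nₕ/N, N = 29533.
18–34: Wₕ = 0.11580266; term = 0.11580266²·(1 − 0.04678363)·528/160 = 0.042183491.
55–64: Wₕ = 0.24132327; term = 0.24132327²·(1 − 0.07927599)·283/565 = 0.026857516.
65+: Wₕ = 0.37998172; term = 0.37998172²·(1 − 0.14320086)·71.1/1607 = 0.0054734121.
35–54: Wₕ = 0.26289236; term = 0.26289236²·(1 − 0.08346213)·17.3/648 = 0.0016911317.
Sum = 0.076205551.
SE = √(0.076205551) = 0.2761.

0.2761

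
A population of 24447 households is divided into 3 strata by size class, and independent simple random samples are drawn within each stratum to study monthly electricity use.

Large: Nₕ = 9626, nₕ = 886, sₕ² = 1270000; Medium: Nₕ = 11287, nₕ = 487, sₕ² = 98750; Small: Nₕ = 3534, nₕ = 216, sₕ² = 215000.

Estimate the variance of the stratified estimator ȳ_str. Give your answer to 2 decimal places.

Var(ȳ_str) = Σₕ Wₕ²(1 − fₕ)sₕ²/nₕ with Wₕ = Nₕ/N, N = 24447.
Large: Wₕ = 0.39374974; term = 0.39374974²·(1 − 0.09204239)·1270000/886 = 201.77908.
Medium: Wₕ = 0.46169264; term = 0.46169264²·(1 − 0.04314698)·98750/487 = 41.357976.
Small: Wₕ = 0.14455761; term = 0.14455761²·(1 − 0.06112054)·215000/216 = 19.528842.
Sum = 262.6659.

262.67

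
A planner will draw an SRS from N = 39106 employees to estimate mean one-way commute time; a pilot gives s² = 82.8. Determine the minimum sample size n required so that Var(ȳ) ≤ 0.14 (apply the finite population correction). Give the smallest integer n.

583

Without fpc, n₀ = s²/D = 82.8/0.14 = 591.4286.
With fpc, (1 − n/N)·s²/n ≤ D requires n ≥ n₀/(1 + n₀/N) = 591.4286/(1 + 591.4286/39106) = 582.6173.
Rounding up, n = 583.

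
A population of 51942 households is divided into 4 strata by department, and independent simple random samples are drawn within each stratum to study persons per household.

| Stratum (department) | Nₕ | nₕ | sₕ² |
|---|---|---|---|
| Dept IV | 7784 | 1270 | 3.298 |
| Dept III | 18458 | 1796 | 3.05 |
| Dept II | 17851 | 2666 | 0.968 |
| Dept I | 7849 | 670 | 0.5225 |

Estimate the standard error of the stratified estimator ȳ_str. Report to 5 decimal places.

Var(ȳ_str) = Σₕ Wₕ²(1 − fₕ)sₕ²/nₕ with Wₕ = Nₕ/N, N = 51942.
Dept IV: Wₕ = 0.14985946; term = 0.14985946²·(1 − 0.16315519)·3.298/1270 = 4.8804535 × 10^-5.
Dept III: Wₕ = 0.35535790; term = 0.35535790²·(1 − 0.09730198)·3.05/1796 = 1.9358332 × 10^-4.
Dept II: Wₕ = 0.34367179; term = 0.34367179²·(1 − 0.14934738)·0.968/2666 = 3.6480033 × 10^-5.
Dept I: Wₕ = 0.15111085; term = 0.15111085²·(1 − 0.08536119)·0.5225/670 = 1.6287425 × 10^-5.
Sum = 2.9515531 × 10^-4.
SE = √(2.9515531 × 10^-4) = 0.01718.

0.01718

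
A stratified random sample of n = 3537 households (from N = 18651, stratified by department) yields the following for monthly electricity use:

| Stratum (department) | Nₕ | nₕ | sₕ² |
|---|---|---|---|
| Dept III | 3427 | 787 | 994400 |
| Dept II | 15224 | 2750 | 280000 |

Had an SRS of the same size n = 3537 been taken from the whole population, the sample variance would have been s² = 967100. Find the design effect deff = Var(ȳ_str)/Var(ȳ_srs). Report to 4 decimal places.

Var(ȳ_str) = Σ Wₕ²(1−fₕ)sₕ²/nₕ with Wₕ = Nₕ/18651:
  Dept III: (3427/18651)²·(1−787/3427)·994400/787 = 32.862468
  Dept II: (15224/18651)²·(1−2750/15224)·280000/2750 = 55.584744
  → Var(ȳ_str) = 88.447212.
Var(ȳ_srs) = (1 − 3537/18651)·967100/3537 = 221.57136.
deff = 88.447212 / 221.57136 = 0.3992.

0.3992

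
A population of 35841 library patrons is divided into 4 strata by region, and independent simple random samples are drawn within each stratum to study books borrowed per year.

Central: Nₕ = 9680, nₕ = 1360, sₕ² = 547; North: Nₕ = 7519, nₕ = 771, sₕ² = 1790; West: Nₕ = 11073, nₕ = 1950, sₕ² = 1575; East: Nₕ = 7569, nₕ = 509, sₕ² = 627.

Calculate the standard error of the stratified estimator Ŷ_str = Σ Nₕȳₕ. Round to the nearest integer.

17251

Var(Ŷ_str) = Σₕ Nₕ²(1 − fₕ)sₕ²/nₕ.
Central: 9680²·(1 − 1360/9680)·547/1360 = 3.2392696 × 10^7.
North: 7519²·(1 − 771/7519)·1790/771 = 1.1779689 × 10^8.
West: 11073²·(1 − 1950/11073)·1575/1950 = 8.1592252 × 10^7.
East: 7569²·(1 − 509/7569)·627/509 = 6.5825318 × 10^7.
Sum = 2.9760716 × 10^8.
SE = √(2.9760716 × 10^8) = 17251.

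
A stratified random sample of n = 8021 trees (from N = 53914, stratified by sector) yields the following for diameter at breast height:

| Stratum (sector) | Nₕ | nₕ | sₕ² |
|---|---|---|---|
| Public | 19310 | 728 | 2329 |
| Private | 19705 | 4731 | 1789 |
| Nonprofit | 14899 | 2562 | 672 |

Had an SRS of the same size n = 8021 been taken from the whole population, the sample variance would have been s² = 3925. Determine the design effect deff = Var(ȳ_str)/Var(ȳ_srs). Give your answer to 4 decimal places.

Var(ȳ_str) = Σ Wₕ²(1−fₕ)sₕ²/nₕ with Wₕ = Nₕ/53914:
  Public: (19310/53914)²·(1−728/19310)·2329/728 = 0.39492055
  Private: (19705/53914)²·(1−4731/19705)·1789/4731 = 0.038385619
  Nonprofit: (14899/53914)²·(1−2562/14899)·672/2562 = 0.016586461
  → Var(ȳ_str) = 0.44989263.
Var(ȳ_srs) = (1 − 8021/53914)·3925/8021 = 0.41653935.
deff = 0.44989263 / 0.41653935 = 1.0801.

1.0801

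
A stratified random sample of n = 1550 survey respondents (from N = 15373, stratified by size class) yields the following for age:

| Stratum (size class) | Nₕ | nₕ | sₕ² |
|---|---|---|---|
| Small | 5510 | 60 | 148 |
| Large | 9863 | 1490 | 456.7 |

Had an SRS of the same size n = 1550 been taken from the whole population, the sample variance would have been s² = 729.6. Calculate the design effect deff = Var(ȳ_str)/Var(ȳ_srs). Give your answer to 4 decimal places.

0.9936

Var(ȳ_str) = Σ Wₕ²(1−fₕ)sₕ²/nₕ with Wₕ = Nₕ/15373:
  Small: (5510/15373)²·(1−60/5510)·148/60 = 0.31343054
  Large: (9863/15373)²·(1−1490/9863)·456.7/1490 = 0.10710694
  → Var(ȳ_str) = 0.42053748.
Var(ȳ_srs) = (1 − 1550/15373)·729.6/1550 = 0.42324985.
deff = 0.42053748 / 0.42324985 = 0.9936.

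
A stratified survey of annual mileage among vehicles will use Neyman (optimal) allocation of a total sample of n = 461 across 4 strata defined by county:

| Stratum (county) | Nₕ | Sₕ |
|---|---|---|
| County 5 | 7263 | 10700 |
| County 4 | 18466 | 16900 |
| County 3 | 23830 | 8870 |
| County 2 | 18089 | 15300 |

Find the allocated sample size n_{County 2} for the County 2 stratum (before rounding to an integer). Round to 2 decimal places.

145.33

Neyman allocation: nₕ = n·NₕSₕ / Σⱼ NⱼSⱼ.
Σ NⱼSⱼ = 7263·10700 + 18466·16900 + 23830·8870 + 18089·15300 = 8.779233 × 10^8.
n_{County 2} = 461·18089·15300 / (8.779233 × 10^8) = 145.33.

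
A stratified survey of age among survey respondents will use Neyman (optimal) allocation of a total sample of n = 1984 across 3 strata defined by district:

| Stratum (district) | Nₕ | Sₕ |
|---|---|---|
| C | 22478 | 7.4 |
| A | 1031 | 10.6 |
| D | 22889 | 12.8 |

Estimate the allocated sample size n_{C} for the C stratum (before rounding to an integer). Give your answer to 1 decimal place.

701.8

Neyman allocation: nₕ = n·NₕSₕ / Σⱼ NⱼSⱼ.
Σ NⱼSⱼ = 22478·7.4 + 1031·10.6 + 22889·12.8 = 470245.
n_{C} = 1984·22478·7.4 / 470245 = 701.8.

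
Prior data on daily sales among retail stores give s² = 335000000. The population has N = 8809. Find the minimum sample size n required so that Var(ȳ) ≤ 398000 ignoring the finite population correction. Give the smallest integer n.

Without fpc, n₀ = s²/D = 335000000/398000 = 841.7085.
Rounding up, n = 842.

842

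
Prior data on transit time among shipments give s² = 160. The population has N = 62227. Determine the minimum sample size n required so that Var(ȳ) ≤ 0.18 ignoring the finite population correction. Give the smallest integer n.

889

Without fpc, n₀ = s²/D = 160/0.18 = 888.8889.
Rounding up, n = 889.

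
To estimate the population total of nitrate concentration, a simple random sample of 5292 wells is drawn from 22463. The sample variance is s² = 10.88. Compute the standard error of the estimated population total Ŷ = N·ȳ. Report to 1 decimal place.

Var(Ŷ) = N²·Var(ȳ) = N²·(1 − n/N)·s²/n.
f = 5292/22463 = 0.23558741; Var(ȳ) = 0.76441259·10.88/5292 = 0.0015715814.
Var(Ŷ) = 22463² · 0.0015715814 = 792998.55.
SE(Ŷ) = √(792998.55) = 890.5.

890.5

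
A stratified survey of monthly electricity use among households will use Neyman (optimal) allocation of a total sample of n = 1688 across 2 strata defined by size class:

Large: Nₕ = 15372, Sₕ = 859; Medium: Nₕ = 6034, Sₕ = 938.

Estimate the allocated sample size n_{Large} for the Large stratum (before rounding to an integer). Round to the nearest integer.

1182

Neyman allocation: nₕ = n·NₕSₕ / Σⱼ NⱼSⱼ.
Σ NⱼSⱼ = 15372·859 + 6034·938 = 1.886444 × 10^7.
n_{Large} = 1688·15372·859 / (1.886444 × 10^7) = 1182.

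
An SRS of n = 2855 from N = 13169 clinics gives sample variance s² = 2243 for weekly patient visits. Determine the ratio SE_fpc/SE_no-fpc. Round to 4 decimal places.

f = n/N = 2855/13169 = 0.21679702.
SE_no-fpc = √(s²/n) = 0.88636292; SE_fpc = √((1−f)s²/n) = 0.78442016.
Ratio = √(1−f) = 0.88498756.

0.8850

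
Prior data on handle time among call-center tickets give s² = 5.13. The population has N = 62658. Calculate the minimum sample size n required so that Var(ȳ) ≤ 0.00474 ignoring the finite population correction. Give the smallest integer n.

Without fpc, n₀ = s²/D = 5.13/0.00474 = 1082.2785.
Rounding up, n = 1083.

1083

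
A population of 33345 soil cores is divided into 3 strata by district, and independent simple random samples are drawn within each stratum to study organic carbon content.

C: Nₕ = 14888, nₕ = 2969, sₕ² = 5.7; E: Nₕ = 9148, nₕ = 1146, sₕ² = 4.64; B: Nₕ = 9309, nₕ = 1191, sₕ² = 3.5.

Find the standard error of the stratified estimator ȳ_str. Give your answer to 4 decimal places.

0.0278

Var(ȳ_str) = Σₕ Wₕ²(1 − fₕ)sₕ²/nₕ with Wₕ = Nₕ/N, N = 33345.
C: Wₕ = 0.44648373; term = 0.44648373²·(1 − 0.19942235)·5.7/2969 = 3.0639339 × 10^-4.
E: Wₕ = 0.27434398; term = 0.27434398²·(1 − 0.12527328)·4.64/1146 = 2.6656101 × 10^-4.
B: Wₕ = 0.27917229; term = 0.27917229²·(1 − 0.12794070)·3.5/1191 = 1.9973166 × 10^-4.
Sum = 7.7268606 × 10^-4.
SE = √(7.7268606 × 10^-4) = 0.0278.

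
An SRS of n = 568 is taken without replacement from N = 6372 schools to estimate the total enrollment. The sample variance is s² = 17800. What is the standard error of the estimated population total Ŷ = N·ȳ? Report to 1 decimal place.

34043.8

Var(Ŷ) = N²·Var(ȳ) = N²·(1 − n/N)·s²/n.
f = 568/6372 = 0.08913999; Var(ȳ) = 0.91086001·17800/568 = 28.544557.
Var(Ŷ) = 6372² · 28.544557 = 1.1589771 × 10^9.
SE(Ŷ) = √(1.1589771 × 10^9) = 34043.8.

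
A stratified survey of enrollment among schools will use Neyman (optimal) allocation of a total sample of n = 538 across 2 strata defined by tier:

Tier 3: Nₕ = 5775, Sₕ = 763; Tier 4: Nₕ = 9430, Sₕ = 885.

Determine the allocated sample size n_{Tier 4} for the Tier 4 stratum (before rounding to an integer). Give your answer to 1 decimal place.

352.1

Neyman allocation: nₕ = n·NₕSₕ / Σⱼ NⱼSⱼ.
Σ NⱼSⱼ = 5775·763 + 9430·885 = 1.2751875 × 10^7.
n_{Tier 4} = 538·9430·885 / (1.2751875 × 10^7) = 352.1.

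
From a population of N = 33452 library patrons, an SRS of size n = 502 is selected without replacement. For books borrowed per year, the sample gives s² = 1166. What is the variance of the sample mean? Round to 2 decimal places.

Under SRS without replacement, Var(ȳ) = (1 − f)·s²/n with f = n/N = 502/33452 = 0.01500658.
Var(ȳ) = (1 − 0.01500658)·1166/502 = 0.98499342·2.3227092 = 2.2878533.

2.29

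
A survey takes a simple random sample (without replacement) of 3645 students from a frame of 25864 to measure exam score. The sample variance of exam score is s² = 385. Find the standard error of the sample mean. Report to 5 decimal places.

Under SRS without replacement, Var(ȳ) = (1 − f)·s²/n with f = n/N = 3645/25864 = 0.14092948.
Var(ȳ) = (1 − 0.14092948)·385/3645 = 0.85907052·0.10562414 = 0.090738587.
SE(ȳ) = √(0.090738587) = 0.30123.

0.30123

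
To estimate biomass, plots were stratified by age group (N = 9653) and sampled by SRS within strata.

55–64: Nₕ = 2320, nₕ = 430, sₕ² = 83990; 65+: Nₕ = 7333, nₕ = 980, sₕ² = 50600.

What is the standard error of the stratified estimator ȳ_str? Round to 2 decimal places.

5.92

Var(ȳ_str) = Σₕ Wₕ²(1 − fₕ)sₕ²/nₕ with Wₕ = Nₕ/N, N = 9653.
55–64: Wₕ = 0.24033979; term = 0.24033979²·(1 − 0.18534483)·83990/430 = 9.1914558.
65+: Wₕ = 0.75966021; term = 0.75966021²·(1 − 0.13364244)·50600/980 = 25.814301.
Sum = 35.005757.
SE = √(35.005757) = 5.92.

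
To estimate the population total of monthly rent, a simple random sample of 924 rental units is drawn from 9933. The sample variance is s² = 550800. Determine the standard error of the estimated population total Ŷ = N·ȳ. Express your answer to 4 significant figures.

Var(Ŷ) = N²·Var(ȳ) = N²·(1 − n/N)·s²/n.
f = 924/9933 = 0.09302326; Var(ȳ) = 0.90697674·550800/924 = 540.65237.
Var(Ŷ) = 9933² · 540.65237 = 5.334319 × 10^10.
SE(Ŷ) = √(5.334319 × 10^10) = 231000.

231000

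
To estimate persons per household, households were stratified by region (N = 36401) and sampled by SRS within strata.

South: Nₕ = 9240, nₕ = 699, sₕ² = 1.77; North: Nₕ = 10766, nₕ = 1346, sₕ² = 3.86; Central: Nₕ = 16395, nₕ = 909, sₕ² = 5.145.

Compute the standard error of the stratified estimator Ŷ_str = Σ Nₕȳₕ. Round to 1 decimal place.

1388.4

Var(Ŷ_str) = Σₕ Nₕ²(1 − fₕ)sₕ²/nₕ.
South: 9240²·(1 − 699/9240)·1.77/699 = 199837.41.
North: 10766²·(1 − 1346/10766)·3.86/1346 = 290835.57.
Central: 16395²·(1 − 909/16395)·5.145/909 = 1.437051 × 10^6.
Sum = 1.927724 × 10^6.
SE = √(1.927724 × 10^6) = 1388.4.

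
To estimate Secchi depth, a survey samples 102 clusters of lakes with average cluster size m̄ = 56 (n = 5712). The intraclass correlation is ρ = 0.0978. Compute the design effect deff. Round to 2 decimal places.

deff = 1 + (56 − 1)·0.0978 = 1 + 5.379 = 6.379.

6.38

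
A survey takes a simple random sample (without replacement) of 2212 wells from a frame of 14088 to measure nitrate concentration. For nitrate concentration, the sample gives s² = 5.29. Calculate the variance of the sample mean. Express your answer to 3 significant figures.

Under SRS without replacement, Var(ȳ) = (1 − f)·s²/n with f = n/N = 2212/14088 = 0.15701306.
Var(ȳ) = (1 − 0.15701306)·5.29/2212 = 0.84298694·0.0023915009 = 0.002016004.

0.00202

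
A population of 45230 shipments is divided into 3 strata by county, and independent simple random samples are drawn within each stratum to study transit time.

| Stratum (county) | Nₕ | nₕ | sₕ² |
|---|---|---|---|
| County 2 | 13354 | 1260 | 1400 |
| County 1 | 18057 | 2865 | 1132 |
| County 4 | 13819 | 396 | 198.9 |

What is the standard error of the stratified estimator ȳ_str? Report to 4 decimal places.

0.4316

Var(ȳ_str) = Σₕ Wₕ²(1 − fₕ)sₕ²/nₕ with Wₕ = Nₕ/N, N = 45230.
County 2: Wₕ = 0.29524652; term = 0.29524652²·(1 − 0.09435375)·1400/1260 = 0.08771738.
County 1: Wₕ = 0.39922618; term = 0.39922618²·(1 − 0.15866423)·1132/2865 = 0.052982101.
County 4: Wₕ = 0.30552730; term = 0.30552730²·(1 − 0.02865620)·198.9/396 = 0.045542056.
Sum = 0.18624154.
SE = √(0.18624154) = 0.4316.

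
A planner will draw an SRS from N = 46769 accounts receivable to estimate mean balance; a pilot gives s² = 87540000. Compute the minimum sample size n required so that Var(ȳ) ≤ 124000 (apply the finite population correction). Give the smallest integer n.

696

Without fpc, n₀ = s²/D = 87540000/124000 = 705.9677.
With fpc, (1 − n/N)·s²/n ≤ D requires n ≥ n₀/(1 + n₀/N) = 705.9677/(1 + 705.9677/46769) = 695.4697.
Rounding up, n = 696.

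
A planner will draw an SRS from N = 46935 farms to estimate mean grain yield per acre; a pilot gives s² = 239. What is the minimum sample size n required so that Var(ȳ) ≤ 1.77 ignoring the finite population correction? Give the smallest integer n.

Without fpc, n₀ = s²/D = 239/1.77 = 135.0282.
Rounding up, n = 136.

136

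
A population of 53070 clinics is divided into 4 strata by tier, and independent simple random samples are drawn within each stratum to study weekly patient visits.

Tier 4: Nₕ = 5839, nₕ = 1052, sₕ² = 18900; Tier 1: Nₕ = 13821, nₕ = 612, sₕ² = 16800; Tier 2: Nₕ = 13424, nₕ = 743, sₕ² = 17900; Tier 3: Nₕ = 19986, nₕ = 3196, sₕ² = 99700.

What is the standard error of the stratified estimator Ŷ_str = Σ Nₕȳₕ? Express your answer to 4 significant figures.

141700

Var(Ŷ_str) = Σₕ Nₕ²(1 − fₕ)sₕ²/nₕ.
Tier 4: 5839²·(1 − 1052/5839)·18900/1052 = 5.0216677 × 10^8.
Tier 1: 13821²·(1 − 612/13821)·16800/612 = 5.0114946 × 10^9.
Tier 2: 13424²·(1 − 743/13424)·17900/743 = 4.1010934 × 10^9.
Tier 3: 19986²·(1 − 3196/19986)·99700/3196 = 1.046803 × 10^10.
Sum = 2.0082785 × 10^10.
SE = √(2.0082785 × 10^10) = 141700.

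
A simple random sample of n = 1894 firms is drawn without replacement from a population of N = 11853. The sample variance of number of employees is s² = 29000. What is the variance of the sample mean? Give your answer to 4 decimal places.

12.8649

Under SRS without replacement, Var(ȳ) = (1 − f)·s²/n with f = n/N = 1894/11853 = 0.15979077.
Var(ȳ) = (1 − 0.15979077)·29000/1894 = 0.84020923·15.31151 = 12.864872.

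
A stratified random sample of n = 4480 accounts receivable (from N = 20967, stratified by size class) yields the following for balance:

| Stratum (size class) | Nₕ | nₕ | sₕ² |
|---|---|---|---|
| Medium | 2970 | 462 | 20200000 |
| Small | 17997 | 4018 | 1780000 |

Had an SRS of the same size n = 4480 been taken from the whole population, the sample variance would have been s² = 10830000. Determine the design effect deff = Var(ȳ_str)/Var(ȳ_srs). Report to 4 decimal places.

Var(ȳ_str) = Σ Wₕ²(1−fₕ)sₕ²/nₕ with Wₕ = Nₕ/20967:
  Medium: (2970/20967)²·(1−462/2970)·20200000/462 = 740.83379
  Small: (17997/20967)²·(1−4018/17997)·1780000/4018 = 253.52086
  → Var(ȳ_str) = 994.35465.
Var(ȳ_srs) = (1 − 4480/20967)·10830000/4480 = 1900.8847.
deff = 994.35465 / 1900.8847 = 0.5231.

0.5231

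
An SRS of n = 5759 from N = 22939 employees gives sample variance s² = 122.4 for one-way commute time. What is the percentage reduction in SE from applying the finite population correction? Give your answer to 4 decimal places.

f = n/N = 5759/22939 = 0.25105715.
SE_no-fpc = √(s²/n) = 0.14578645; SE_fpc = √((1−f)s²/n) = 0.12616576.
Ratio = √(1−f) = 0.86541484. Reduction = 100·(1 − 0.86541484) = 13.4585%.

13.4585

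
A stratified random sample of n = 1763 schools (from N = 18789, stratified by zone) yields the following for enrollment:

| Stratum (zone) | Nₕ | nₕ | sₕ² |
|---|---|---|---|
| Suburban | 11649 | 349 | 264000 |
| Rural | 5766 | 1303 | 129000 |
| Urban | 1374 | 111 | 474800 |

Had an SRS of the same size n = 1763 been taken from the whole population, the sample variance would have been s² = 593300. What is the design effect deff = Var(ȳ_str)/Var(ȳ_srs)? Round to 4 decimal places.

1.0175

Var(ȳ_str) = Σ Wₕ²(1−fₕ)sₕ²/nₕ with Wₕ = Nₕ/18789:
  Suburban: (11649/18789)²·(1−349/11649)·264000/349 = 282.05789
  Rural: (5766/18789)²·(1−1303/5766)·129000/1303 = 7.2167139
  Urban: (1374/18789)²·(1−111/1374)·474800/111 = 21.026669
  → Var(ȳ_str) = 310.30127.
Var(ȳ_srs) = (1 − 1763/18789)·593300/1763 = 304.95166.
deff = 310.30127 / 304.95166 = 1.0175.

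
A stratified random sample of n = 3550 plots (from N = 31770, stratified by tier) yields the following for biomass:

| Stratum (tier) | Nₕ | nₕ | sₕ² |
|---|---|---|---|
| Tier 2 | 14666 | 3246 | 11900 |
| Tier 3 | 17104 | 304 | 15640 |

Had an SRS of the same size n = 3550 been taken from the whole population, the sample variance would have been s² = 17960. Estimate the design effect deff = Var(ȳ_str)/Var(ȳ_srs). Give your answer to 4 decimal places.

Var(ȳ_str) = Σ Wₕ²(1−fₕ)sₕ²/nₕ with Wₕ = Nₕ/31770:
  Tier 2: (14666/31770)²·(1−3246/14666)·11900/3246 = 0.60833359
  Tier 3: (17104/31770)²·(1−304/17104)·15640/304 = 14.646562
  → Var(ȳ_str) = 15.254896.
Var(ȳ_srs) = (1 − 3550/31770)·17960/3550 = 4.4938417.
deff = 15.254896 / 4.4938417 = 3.3946.

3.3946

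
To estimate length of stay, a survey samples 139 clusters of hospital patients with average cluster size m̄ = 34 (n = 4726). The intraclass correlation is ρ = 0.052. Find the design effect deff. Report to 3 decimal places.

2.716

deff = 1 + (34 − 1)·0.052 = 1 + 1.716 = 2.716.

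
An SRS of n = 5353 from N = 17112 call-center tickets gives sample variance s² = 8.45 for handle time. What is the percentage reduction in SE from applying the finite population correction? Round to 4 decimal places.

17.1038

f = n/N = 5353/17112 = 0.31282141.
SE_no-fpc = √(s²/n) = 0.039731022; SE_fpc = √((1−f)s²/n) = 0.032935521.
Ratio = √(1−f) = 0.82896236. Reduction = 100·(1 − 0.82896236) = 17.1038%.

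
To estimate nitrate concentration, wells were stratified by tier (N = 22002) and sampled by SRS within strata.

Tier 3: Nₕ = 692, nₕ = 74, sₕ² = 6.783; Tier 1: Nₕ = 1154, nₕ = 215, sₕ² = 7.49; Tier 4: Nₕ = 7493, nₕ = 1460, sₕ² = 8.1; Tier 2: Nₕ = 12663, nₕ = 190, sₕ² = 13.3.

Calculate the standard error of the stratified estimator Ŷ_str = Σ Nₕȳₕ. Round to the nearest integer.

3374

Var(Ŷ_str) = Σₕ Nₕ²(1 − fₕ)sₕ²/nₕ.
Tier 3: 692²·(1 − 74/692)·6.783/74 = 39199.874.
Tier 1: 1154²·(1 − 215/1154)·7.49/215 = 37749.809.
Tier 4: 7493²·(1 − 1460/7493)·8.1/1460 = 250796.36.
Tier 2: 12663²·(1 − 190/12663)·13.3/190 = 1.1056192 × 10^7.
Sum = 1.1383938 × 10^7.
SE = √(1.1383938 × 10^7) = 3374.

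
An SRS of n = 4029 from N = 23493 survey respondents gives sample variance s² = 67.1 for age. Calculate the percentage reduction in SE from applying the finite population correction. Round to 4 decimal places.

8.9779

f = n/N = 4029/23493 = 0.17149789.
SE_no-fpc = √(s²/n) = 0.12905137; SE_fpc = √((1−f)s²/n) = 0.11746526.
Ratio = √(1−f) = 0.91022091. Reduction = 100·(1 − 0.91022091) = 8.9779%.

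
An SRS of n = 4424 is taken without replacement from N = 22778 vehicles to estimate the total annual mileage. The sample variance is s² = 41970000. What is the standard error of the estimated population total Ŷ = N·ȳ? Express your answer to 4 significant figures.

1.992 × 10^6

Var(Ŷ) = N²·Var(ȳ) = N²·(1 − n/N)·s²/n.
f = 4424/22778 = 0.19422250; Var(ȳ) = 0.80577750·41970000/4424 = 7644.3223.
Var(Ŷ) = 22778² · 7644.3223 = 3.9661594 × 10^12.
SE(Ŷ) = √(3.9661594 × 10^12) = 1.992 × 10^6.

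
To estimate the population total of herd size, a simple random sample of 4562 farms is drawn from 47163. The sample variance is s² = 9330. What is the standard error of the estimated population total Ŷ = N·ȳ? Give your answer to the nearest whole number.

64102

Var(Ŷ) = N²·Var(ȳ) = N²·(1 − n/N)·s²/n.
f = 4562/47163 = 0.09672837; Var(ȳ) = 0.90327163·9330/4562 = 1.8473311.
Var(Ŷ) = 47163² · 1.8473311 = 4.1091083 × 10^9.
SE(Ŷ) = √(4.1091083 × 10^9) = 64102.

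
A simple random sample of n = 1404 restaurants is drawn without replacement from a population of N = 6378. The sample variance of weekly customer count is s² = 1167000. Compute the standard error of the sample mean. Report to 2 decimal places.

Under SRS without replacement, Var(ȳ) = (1 − f)·s²/n with f = n/N = 1404/6378 = 0.22013170.
Var(ȳ) = (1 − 0.22013170)·1167000/1404 = 0.77986830·831.19658 = 648.22386.
SE(ȳ) = √(648.22386) = 25.46.

25.46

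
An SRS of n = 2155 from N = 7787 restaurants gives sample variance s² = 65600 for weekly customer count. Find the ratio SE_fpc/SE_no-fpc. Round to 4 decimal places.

f = n/N = 2155/7787 = 0.27674329.
SE_no-fpc = √(s²/n) = 5.5173214; SE_fpc = √((1−f)s²/n) = 4.6921784.
Ratio = √(1−f) = 0.85044501.

0.8504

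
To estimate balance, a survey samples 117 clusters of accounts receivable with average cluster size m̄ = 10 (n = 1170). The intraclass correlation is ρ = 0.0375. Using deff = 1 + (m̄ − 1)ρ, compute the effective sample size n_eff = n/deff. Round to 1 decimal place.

874.8

deff = 1 + (10 − 1)·0.0375 = 1 + 0.3375 = 1.3375.
n_eff = 1170 / 1.3375 = 874.8.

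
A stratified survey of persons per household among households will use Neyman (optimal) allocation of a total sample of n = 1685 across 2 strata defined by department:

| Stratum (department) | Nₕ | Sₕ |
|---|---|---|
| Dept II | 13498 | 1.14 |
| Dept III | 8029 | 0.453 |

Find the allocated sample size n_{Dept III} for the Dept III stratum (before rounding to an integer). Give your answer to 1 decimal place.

322.1

Neyman allocation: nₕ = n·NₕSₕ / Σⱼ NⱼSⱼ.
Σ NⱼSⱼ = 13498·1.14 + 8029·0.453 = 19024.857.
n_{Dept III} = 1685·8029·0.453 / 19024.857 = 322.1.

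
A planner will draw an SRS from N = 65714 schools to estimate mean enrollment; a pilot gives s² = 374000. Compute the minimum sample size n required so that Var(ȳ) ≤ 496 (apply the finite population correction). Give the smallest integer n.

Without fpc, n₀ = s²/D = 374000/496 = 754.0323.
With fpc, (1 − n/N)·s²/n ≤ D requires n ≥ n₀/(1 + n₀/N) = 754.0323/(1 + 754.0323/65714) = 745.4783.
Rounding up, n = 746.

746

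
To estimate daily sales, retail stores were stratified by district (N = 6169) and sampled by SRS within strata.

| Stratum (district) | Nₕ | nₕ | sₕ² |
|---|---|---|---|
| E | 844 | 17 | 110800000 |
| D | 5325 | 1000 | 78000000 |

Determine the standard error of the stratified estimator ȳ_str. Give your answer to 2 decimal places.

Var(ȳ_str) = Σₕ Wₕ²(1 − fₕ)sₕ²/nₕ with Wₕ = Nₕ/N, N = 6169.
E: Wₕ = 0.13681310; term = 0.13681310²·(1 − 0.02014218)·110800000/17 = 119538.9.
D: Wₕ = 0.86318690; term = 0.86318690²·(1 − 0.18779343)·78000000/1000 = 47203.129.
Sum = 166742.03.
SE = √(166742.03) = 408.34.

408.34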